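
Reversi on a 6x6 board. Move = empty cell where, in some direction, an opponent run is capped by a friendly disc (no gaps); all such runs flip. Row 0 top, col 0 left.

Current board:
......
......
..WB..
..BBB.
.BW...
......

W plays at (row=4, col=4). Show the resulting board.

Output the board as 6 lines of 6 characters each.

Place W at (4,4); scan 8 dirs for brackets.
Dir NW: opp run (3,3) capped by W -> flip
Dir N: opp run (3,4), next='.' -> no flip
Dir NE: first cell '.' (not opp) -> no flip
Dir W: first cell '.' (not opp) -> no flip
Dir E: first cell '.' (not opp) -> no flip
Dir SW: first cell '.' (not opp) -> no flip
Dir S: first cell '.' (not opp) -> no flip
Dir SE: first cell '.' (not opp) -> no flip
All flips: (3,3)

Answer: ......
......
..WB..
..BWB.
.BW.W.
......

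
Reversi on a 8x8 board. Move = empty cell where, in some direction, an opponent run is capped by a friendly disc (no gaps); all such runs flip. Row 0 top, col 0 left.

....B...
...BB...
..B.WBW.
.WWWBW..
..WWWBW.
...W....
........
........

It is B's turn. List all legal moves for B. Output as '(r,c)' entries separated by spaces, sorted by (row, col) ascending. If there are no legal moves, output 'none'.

Answer: (2,3) (2,7) (3,0) (3,6) (4,0) (4,1) (4,7) (5,2) (5,4) (5,5) (5,7)

Derivation:
(1,5): no bracket -> illegal
(1,6): no bracket -> illegal
(1,7): no bracket -> illegal
(2,0): no bracket -> illegal
(2,1): no bracket -> illegal
(2,3): flips 1 -> legal
(2,7): flips 1 -> legal
(3,0): flips 3 -> legal
(3,6): flips 1 -> legal
(3,7): no bracket -> illegal
(4,0): flips 1 -> legal
(4,1): flips 3 -> legal
(4,7): flips 1 -> legal
(5,1): no bracket -> illegal
(5,2): flips 3 -> legal
(5,4): flips 1 -> legal
(5,5): flips 2 -> legal
(5,6): no bracket -> illegal
(5,7): flips 3 -> legal
(6,2): no bracket -> illegal
(6,3): no bracket -> illegal
(6,4): no bracket -> illegal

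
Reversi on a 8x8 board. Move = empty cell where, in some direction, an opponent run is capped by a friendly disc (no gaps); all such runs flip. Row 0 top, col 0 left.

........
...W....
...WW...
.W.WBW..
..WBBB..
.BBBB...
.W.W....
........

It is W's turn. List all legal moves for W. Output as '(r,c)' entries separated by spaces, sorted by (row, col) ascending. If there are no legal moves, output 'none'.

Answer: (2,5) (3,6) (4,1) (4,6) (5,5) (5,6) (6,0) (6,2) (6,4)

Derivation:
(2,5): flips 3 -> legal
(3,2): no bracket -> illegal
(3,6): flips 2 -> legal
(4,0): no bracket -> illegal
(4,1): flips 2 -> legal
(4,6): flips 3 -> legal
(5,0): no bracket -> illegal
(5,5): flips 2 -> legal
(5,6): flips 2 -> legal
(6,0): flips 1 -> legal
(6,2): flips 3 -> legal
(6,4): flips 4 -> legal
(6,5): no bracket -> illegal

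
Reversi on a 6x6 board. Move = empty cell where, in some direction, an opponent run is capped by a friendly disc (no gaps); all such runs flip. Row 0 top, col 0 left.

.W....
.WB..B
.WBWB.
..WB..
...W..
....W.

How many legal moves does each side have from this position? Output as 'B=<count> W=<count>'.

Answer: B=9 W=6

Derivation:
-- B to move --
(0,0): flips 1 -> legal
(0,2): no bracket -> illegal
(1,0): flips 1 -> legal
(1,3): flips 1 -> legal
(1,4): no bracket -> illegal
(2,0): flips 1 -> legal
(3,0): flips 1 -> legal
(3,1): flips 1 -> legal
(3,4): flips 1 -> legal
(4,1): no bracket -> illegal
(4,2): flips 1 -> legal
(4,4): no bracket -> illegal
(4,5): no bracket -> illegal
(5,2): no bracket -> illegal
(5,3): flips 1 -> legal
(5,5): no bracket -> illegal
B mobility = 9
-- W to move --
(0,2): flips 2 -> legal
(0,3): flips 1 -> legal
(0,4): no bracket -> illegal
(0,5): no bracket -> illegal
(1,3): flips 1 -> legal
(1,4): no bracket -> illegal
(2,5): flips 1 -> legal
(3,1): no bracket -> illegal
(3,4): flips 1 -> legal
(3,5): no bracket -> illegal
(4,2): no bracket -> illegal
(4,4): flips 2 -> legal
W mobility = 6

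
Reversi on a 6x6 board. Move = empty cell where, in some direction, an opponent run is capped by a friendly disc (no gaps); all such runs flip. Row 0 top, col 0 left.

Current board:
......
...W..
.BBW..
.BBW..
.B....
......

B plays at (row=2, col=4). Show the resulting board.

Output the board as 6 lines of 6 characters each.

Answer: ......
...W..
.BBBB.
.BBW..
.B....
......

Derivation:
Place B at (2,4); scan 8 dirs for brackets.
Dir NW: opp run (1,3), next='.' -> no flip
Dir N: first cell '.' (not opp) -> no flip
Dir NE: first cell '.' (not opp) -> no flip
Dir W: opp run (2,3) capped by B -> flip
Dir E: first cell '.' (not opp) -> no flip
Dir SW: opp run (3,3), next='.' -> no flip
Dir S: first cell '.' (not opp) -> no flip
Dir SE: first cell '.' (not opp) -> no flip
All flips: (2,3)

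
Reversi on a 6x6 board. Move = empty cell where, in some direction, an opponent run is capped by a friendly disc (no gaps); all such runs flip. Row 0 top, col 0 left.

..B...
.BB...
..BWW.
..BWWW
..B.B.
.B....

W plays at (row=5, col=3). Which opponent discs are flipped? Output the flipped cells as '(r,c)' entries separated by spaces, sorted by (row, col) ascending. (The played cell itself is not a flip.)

Dir NW: opp run (4,2), next='.' -> no flip
Dir N: first cell '.' (not opp) -> no flip
Dir NE: opp run (4,4) capped by W -> flip
Dir W: first cell '.' (not opp) -> no flip
Dir E: first cell '.' (not opp) -> no flip
Dir SW: edge -> no flip
Dir S: edge -> no flip
Dir SE: edge -> no flip

Answer: (4,4)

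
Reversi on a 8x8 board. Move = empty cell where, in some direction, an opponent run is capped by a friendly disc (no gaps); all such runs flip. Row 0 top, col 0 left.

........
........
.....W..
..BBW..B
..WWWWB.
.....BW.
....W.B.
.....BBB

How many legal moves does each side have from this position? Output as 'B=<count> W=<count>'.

-- B to move --
(1,4): no bracket -> illegal
(1,5): no bracket -> illegal
(1,6): no bracket -> illegal
(2,3): no bracket -> illegal
(2,4): no bracket -> illegal
(2,6): no bracket -> illegal
(3,1): no bracket -> illegal
(3,5): flips 2 -> legal
(3,6): no bracket -> illegal
(4,1): flips 4 -> legal
(4,7): no bracket -> illegal
(5,1): flips 1 -> legal
(5,2): flips 1 -> legal
(5,3): flips 2 -> legal
(5,4): flips 1 -> legal
(5,7): flips 1 -> legal
(6,3): no bracket -> illegal
(6,5): no bracket -> illegal
(6,7): no bracket -> illegal
(7,3): flips 1 -> legal
(7,4): no bracket -> illegal
B mobility = 8
-- W to move --
(2,1): flips 1 -> legal
(2,2): flips 2 -> legal
(2,3): flips 1 -> legal
(2,4): flips 1 -> legal
(2,6): no bracket -> illegal
(2,7): no bracket -> illegal
(3,1): flips 2 -> legal
(3,5): no bracket -> illegal
(3,6): flips 1 -> legal
(4,1): no bracket -> illegal
(4,7): flips 1 -> legal
(5,4): flips 1 -> legal
(5,7): no bracket -> illegal
(6,5): flips 1 -> legal
(6,7): no bracket -> illegal
(7,4): no bracket -> illegal
W mobility = 9

Answer: B=8 W=9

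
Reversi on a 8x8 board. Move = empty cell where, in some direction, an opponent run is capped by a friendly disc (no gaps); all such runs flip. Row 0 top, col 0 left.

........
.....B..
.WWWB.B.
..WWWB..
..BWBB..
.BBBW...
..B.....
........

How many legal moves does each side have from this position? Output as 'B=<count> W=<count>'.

-- B to move --
(1,0): no bracket -> illegal
(1,1): flips 2 -> legal
(1,2): flips 4 -> legal
(1,3): flips 3 -> legal
(1,4): no bracket -> illegal
(2,0): flips 3 -> legal
(2,5): flips 2 -> legal
(3,0): no bracket -> illegal
(3,1): flips 3 -> legal
(4,1): no bracket -> illegal
(5,5): flips 1 -> legal
(6,3): flips 1 -> legal
(6,4): flips 1 -> legal
(6,5): no bracket -> illegal
B mobility = 9
-- W to move --
(0,4): no bracket -> illegal
(0,5): no bracket -> illegal
(0,6): flips 2 -> legal
(1,3): no bracket -> illegal
(1,4): flips 1 -> legal
(1,6): no bracket -> illegal
(1,7): no bracket -> illegal
(2,5): flips 1 -> legal
(2,7): no bracket -> illegal
(3,1): no bracket -> illegal
(3,6): flips 2 -> legal
(3,7): no bracket -> illegal
(4,0): no bracket -> illegal
(4,1): flips 1 -> legal
(4,6): flips 2 -> legal
(5,0): flips 3 -> legal
(5,5): flips 1 -> legal
(5,6): flips 1 -> legal
(6,0): flips 2 -> legal
(6,1): flips 1 -> legal
(6,3): flips 1 -> legal
(6,4): no bracket -> illegal
(7,1): no bracket -> illegal
(7,2): flips 3 -> legal
(7,3): no bracket -> illegal
W mobility = 13

Answer: B=9 W=13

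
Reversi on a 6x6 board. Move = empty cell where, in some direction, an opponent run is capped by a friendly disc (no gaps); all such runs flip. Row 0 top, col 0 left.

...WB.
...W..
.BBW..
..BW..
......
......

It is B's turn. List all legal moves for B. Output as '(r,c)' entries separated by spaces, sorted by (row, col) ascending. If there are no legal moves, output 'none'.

(0,2): flips 1 -> legal
(1,2): no bracket -> illegal
(1,4): flips 1 -> legal
(2,4): flips 1 -> legal
(3,4): flips 1 -> legal
(4,2): no bracket -> illegal
(4,3): no bracket -> illegal
(4,4): flips 1 -> legal

Answer: (0,2) (1,4) (2,4) (3,4) (4,4)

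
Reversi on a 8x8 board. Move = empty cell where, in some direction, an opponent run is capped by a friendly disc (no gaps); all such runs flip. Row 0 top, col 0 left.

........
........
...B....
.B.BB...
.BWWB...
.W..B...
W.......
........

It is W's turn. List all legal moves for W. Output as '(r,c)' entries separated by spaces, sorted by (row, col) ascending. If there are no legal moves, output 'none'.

(1,2): no bracket -> illegal
(1,3): flips 2 -> legal
(1,4): no bracket -> illegal
(2,0): flips 1 -> legal
(2,1): flips 2 -> legal
(2,2): no bracket -> illegal
(2,4): flips 1 -> legal
(2,5): flips 1 -> legal
(3,0): no bracket -> illegal
(3,2): no bracket -> illegal
(3,5): no bracket -> illegal
(4,0): flips 1 -> legal
(4,5): flips 1 -> legal
(5,0): no bracket -> illegal
(5,2): no bracket -> illegal
(5,3): no bracket -> illegal
(5,5): no bracket -> illegal
(6,3): no bracket -> illegal
(6,4): no bracket -> illegal
(6,5): flips 1 -> legal

Answer: (1,3) (2,0) (2,1) (2,4) (2,5) (4,0) (4,5) (6,5)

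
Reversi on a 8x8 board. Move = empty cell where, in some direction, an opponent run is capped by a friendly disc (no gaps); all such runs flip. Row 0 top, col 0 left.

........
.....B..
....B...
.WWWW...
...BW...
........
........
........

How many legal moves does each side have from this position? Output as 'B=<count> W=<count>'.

-- B to move --
(2,0): no bracket -> illegal
(2,1): flips 1 -> legal
(2,2): no bracket -> illegal
(2,3): flips 1 -> legal
(2,5): flips 1 -> legal
(3,0): no bracket -> illegal
(3,5): no bracket -> illegal
(4,0): no bracket -> illegal
(4,1): no bracket -> illegal
(4,2): flips 1 -> legal
(4,5): flips 1 -> legal
(5,3): no bracket -> illegal
(5,4): flips 2 -> legal
(5,5): no bracket -> illegal
B mobility = 6
-- W to move --
(0,4): no bracket -> illegal
(0,5): no bracket -> illegal
(0,6): flips 2 -> legal
(1,3): no bracket -> illegal
(1,4): flips 1 -> legal
(1,6): no bracket -> illegal
(2,3): no bracket -> illegal
(2,5): no bracket -> illegal
(2,6): no bracket -> illegal
(3,5): no bracket -> illegal
(4,2): flips 1 -> legal
(5,2): flips 1 -> legal
(5,3): flips 1 -> legal
(5,4): flips 1 -> legal
W mobility = 6

Answer: B=6 W=6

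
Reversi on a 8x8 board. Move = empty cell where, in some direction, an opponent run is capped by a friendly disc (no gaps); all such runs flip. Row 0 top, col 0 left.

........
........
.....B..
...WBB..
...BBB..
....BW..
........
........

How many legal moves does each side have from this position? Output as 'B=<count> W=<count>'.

Answer: B=6 W=3

Derivation:
-- B to move --
(2,2): flips 1 -> legal
(2,3): flips 1 -> legal
(2,4): no bracket -> illegal
(3,2): flips 1 -> legal
(4,2): no bracket -> illegal
(4,6): no bracket -> illegal
(5,6): flips 1 -> legal
(6,4): no bracket -> illegal
(6,5): flips 1 -> legal
(6,6): flips 1 -> legal
B mobility = 6
-- W to move --
(1,4): no bracket -> illegal
(1,5): flips 3 -> legal
(1,6): no bracket -> illegal
(2,3): no bracket -> illegal
(2,4): no bracket -> illegal
(2,6): no bracket -> illegal
(3,2): no bracket -> illegal
(3,6): flips 2 -> legal
(4,2): no bracket -> illegal
(4,6): no bracket -> illegal
(5,2): no bracket -> illegal
(5,3): flips 2 -> legal
(5,6): no bracket -> illegal
(6,3): no bracket -> illegal
(6,4): no bracket -> illegal
(6,5): no bracket -> illegal
W mobility = 3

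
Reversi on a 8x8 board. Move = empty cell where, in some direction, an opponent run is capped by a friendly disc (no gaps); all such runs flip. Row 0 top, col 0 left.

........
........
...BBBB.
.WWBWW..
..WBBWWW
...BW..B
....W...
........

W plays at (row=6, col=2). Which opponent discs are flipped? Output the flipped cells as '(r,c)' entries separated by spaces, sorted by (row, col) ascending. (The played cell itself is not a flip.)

Dir NW: first cell '.' (not opp) -> no flip
Dir N: first cell '.' (not opp) -> no flip
Dir NE: opp run (5,3) (4,4) capped by W -> flip
Dir W: first cell '.' (not opp) -> no flip
Dir E: first cell '.' (not opp) -> no flip
Dir SW: first cell '.' (not opp) -> no flip
Dir S: first cell '.' (not opp) -> no flip
Dir SE: first cell '.' (not opp) -> no flip

Answer: (4,4) (5,3)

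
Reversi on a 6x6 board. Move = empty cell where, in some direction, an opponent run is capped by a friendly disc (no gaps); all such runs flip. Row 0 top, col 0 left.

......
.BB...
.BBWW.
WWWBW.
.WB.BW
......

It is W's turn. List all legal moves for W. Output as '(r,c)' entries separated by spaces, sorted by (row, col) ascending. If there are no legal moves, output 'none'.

Answer: (0,1) (0,2) (0,3) (1,0) (1,3) (2,0) (4,3) (5,1) (5,2) (5,3) (5,4)

Derivation:
(0,0): no bracket -> illegal
(0,1): flips 3 -> legal
(0,2): flips 2 -> legal
(0,3): flips 2 -> legal
(1,0): flips 1 -> legal
(1,3): flips 1 -> legal
(2,0): flips 2 -> legal
(3,5): no bracket -> illegal
(4,3): flips 3 -> legal
(5,1): flips 2 -> legal
(5,2): flips 1 -> legal
(5,3): flips 1 -> legal
(5,4): flips 1 -> legal
(5,5): no bracket -> illegal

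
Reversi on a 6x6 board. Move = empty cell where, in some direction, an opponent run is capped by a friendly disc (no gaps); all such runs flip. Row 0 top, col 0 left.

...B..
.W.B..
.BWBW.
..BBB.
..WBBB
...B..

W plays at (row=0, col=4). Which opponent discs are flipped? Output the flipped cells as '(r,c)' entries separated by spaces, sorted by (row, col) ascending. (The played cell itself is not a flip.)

Answer: (1,3)

Derivation:
Dir NW: edge -> no flip
Dir N: edge -> no flip
Dir NE: edge -> no flip
Dir W: opp run (0,3), next='.' -> no flip
Dir E: first cell '.' (not opp) -> no flip
Dir SW: opp run (1,3) capped by W -> flip
Dir S: first cell '.' (not opp) -> no flip
Dir SE: first cell '.' (not opp) -> no flip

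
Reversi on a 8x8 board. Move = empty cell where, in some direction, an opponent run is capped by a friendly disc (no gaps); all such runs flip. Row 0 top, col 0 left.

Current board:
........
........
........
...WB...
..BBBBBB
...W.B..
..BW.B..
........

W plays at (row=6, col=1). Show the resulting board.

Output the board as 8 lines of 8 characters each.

Answer: ........
........
........
...WB...
..BBBBBB
...W.B..
.WWW.B..
........

Derivation:
Place W at (6,1); scan 8 dirs for brackets.
Dir NW: first cell '.' (not opp) -> no flip
Dir N: first cell '.' (not opp) -> no flip
Dir NE: first cell '.' (not opp) -> no flip
Dir W: first cell '.' (not opp) -> no flip
Dir E: opp run (6,2) capped by W -> flip
Dir SW: first cell '.' (not opp) -> no flip
Dir S: first cell '.' (not opp) -> no flip
Dir SE: first cell '.' (not opp) -> no flip
All flips: (6,2)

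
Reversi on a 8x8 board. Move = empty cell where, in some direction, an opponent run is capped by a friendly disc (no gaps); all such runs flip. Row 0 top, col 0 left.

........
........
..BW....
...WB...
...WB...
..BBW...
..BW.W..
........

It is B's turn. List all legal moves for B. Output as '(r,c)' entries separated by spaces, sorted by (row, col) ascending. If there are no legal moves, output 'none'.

(1,2): flips 1 -> legal
(1,3): flips 3 -> legal
(1,4): no bracket -> illegal
(2,4): flips 1 -> legal
(3,2): flips 1 -> legal
(4,2): flips 1 -> legal
(4,5): no bracket -> illegal
(5,5): flips 1 -> legal
(5,6): no bracket -> illegal
(6,4): flips 2 -> legal
(6,6): no bracket -> illegal
(7,2): no bracket -> illegal
(7,3): flips 1 -> legal
(7,4): flips 1 -> legal
(7,5): no bracket -> illegal
(7,6): no bracket -> illegal

Answer: (1,2) (1,3) (2,4) (3,2) (4,2) (5,5) (6,4) (7,3) (7,4)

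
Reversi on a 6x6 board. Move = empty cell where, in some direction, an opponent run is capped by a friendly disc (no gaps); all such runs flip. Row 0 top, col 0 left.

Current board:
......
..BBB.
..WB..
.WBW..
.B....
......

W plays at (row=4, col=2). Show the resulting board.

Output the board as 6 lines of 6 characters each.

Answer: ......
..BBB.
..WB..
.WWW..
.BW...
......

Derivation:
Place W at (4,2); scan 8 dirs for brackets.
Dir NW: first cell 'W' (not opp) -> no flip
Dir N: opp run (3,2) capped by W -> flip
Dir NE: first cell 'W' (not opp) -> no flip
Dir W: opp run (4,1), next='.' -> no flip
Dir E: first cell '.' (not opp) -> no flip
Dir SW: first cell '.' (not opp) -> no flip
Dir S: first cell '.' (not opp) -> no flip
Dir SE: first cell '.' (not opp) -> no flip
All flips: (3,2)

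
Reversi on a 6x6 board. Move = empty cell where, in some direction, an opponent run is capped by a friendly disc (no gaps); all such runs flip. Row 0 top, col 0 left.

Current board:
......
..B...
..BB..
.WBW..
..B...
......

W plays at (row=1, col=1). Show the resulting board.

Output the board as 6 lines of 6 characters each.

Answer: ......
.WB...
..WB..
.WBW..
..B...
......

Derivation:
Place W at (1,1); scan 8 dirs for brackets.
Dir NW: first cell '.' (not opp) -> no flip
Dir N: first cell '.' (not opp) -> no flip
Dir NE: first cell '.' (not opp) -> no flip
Dir W: first cell '.' (not opp) -> no flip
Dir E: opp run (1,2), next='.' -> no flip
Dir SW: first cell '.' (not opp) -> no flip
Dir S: first cell '.' (not opp) -> no flip
Dir SE: opp run (2,2) capped by W -> flip
All flips: (2,2)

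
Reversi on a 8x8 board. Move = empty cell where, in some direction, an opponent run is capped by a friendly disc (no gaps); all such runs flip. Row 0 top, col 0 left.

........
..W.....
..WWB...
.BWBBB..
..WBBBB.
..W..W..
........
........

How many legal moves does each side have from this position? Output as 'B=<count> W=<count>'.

Answer: B=11 W=11

Derivation:
-- B to move --
(0,1): flips 2 -> legal
(0,2): no bracket -> illegal
(0,3): no bracket -> illegal
(1,1): flips 1 -> legal
(1,3): flips 2 -> legal
(1,4): no bracket -> illegal
(2,1): flips 3 -> legal
(4,1): flips 1 -> legal
(5,1): flips 1 -> legal
(5,3): flips 1 -> legal
(5,4): no bracket -> illegal
(5,6): no bracket -> illegal
(6,1): flips 1 -> legal
(6,2): no bracket -> illegal
(6,3): no bracket -> illegal
(6,4): flips 1 -> legal
(6,5): flips 1 -> legal
(6,6): flips 1 -> legal
B mobility = 11
-- W to move --
(1,3): no bracket -> illegal
(1,4): no bracket -> illegal
(1,5): flips 2 -> legal
(2,0): flips 1 -> legal
(2,1): no bracket -> illegal
(2,5): flips 5 -> legal
(2,6): no bracket -> illegal
(3,0): flips 1 -> legal
(3,6): flips 3 -> legal
(3,7): flips 1 -> legal
(4,0): flips 1 -> legal
(4,1): no bracket -> illegal
(4,7): flips 4 -> legal
(5,3): flips 2 -> legal
(5,4): flips 1 -> legal
(5,6): flips 2 -> legal
(5,7): no bracket -> illegal
W mobility = 11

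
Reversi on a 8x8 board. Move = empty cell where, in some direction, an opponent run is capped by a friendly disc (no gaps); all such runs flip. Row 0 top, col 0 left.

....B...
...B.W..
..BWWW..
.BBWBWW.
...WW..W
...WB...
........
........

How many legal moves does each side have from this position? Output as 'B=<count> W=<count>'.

Answer: B=9 W=10

Derivation:
-- B to move --
(0,5): no bracket -> illegal
(0,6): no bracket -> illegal
(1,2): flips 1 -> legal
(1,4): flips 2 -> legal
(1,6): flips 1 -> legal
(2,6): flips 4 -> legal
(2,7): no bracket -> illegal
(3,7): flips 2 -> legal
(4,2): no bracket -> illegal
(4,5): no bracket -> illegal
(4,6): flips 2 -> legal
(5,2): flips 2 -> legal
(5,5): flips 2 -> legal
(5,6): no bracket -> illegal
(5,7): no bracket -> illegal
(6,2): no bracket -> illegal
(6,3): flips 4 -> legal
(6,4): no bracket -> illegal
B mobility = 9
-- W to move --
(0,2): flips 1 -> legal
(0,3): flips 1 -> legal
(0,5): no bracket -> illegal
(1,1): flips 1 -> legal
(1,2): no bracket -> illegal
(1,4): no bracket -> illegal
(2,0): no bracket -> illegal
(2,1): flips 2 -> legal
(3,0): flips 2 -> legal
(4,0): no bracket -> illegal
(4,1): flips 1 -> legal
(4,2): no bracket -> illegal
(4,5): flips 1 -> legal
(5,5): flips 1 -> legal
(6,3): no bracket -> illegal
(6,4): flips 1 -> legal
(6,5): flips 1 -> legal
W mobility = 10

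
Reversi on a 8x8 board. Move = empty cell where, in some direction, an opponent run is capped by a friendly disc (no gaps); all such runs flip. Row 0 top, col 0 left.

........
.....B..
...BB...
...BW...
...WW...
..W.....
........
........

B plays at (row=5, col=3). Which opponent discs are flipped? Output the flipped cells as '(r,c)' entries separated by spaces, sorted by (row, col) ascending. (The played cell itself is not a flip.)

Dir NW: first cell '.' (not opp) -> no flip
Dir N: opp run (4,3) capped by B -> flip
Dir NE: opp run (4,4), next='.' -> no flip
Dir W: opp run (5,2), next='.' -> no flip
Dir E: first cell '.' (not opp) -> no flip
Dir SW: first cell '.' (not opp) -> no flip
Dir S: first cell '.' (not opp) -> no flip
Dir SE: first cell '.' (not opp) -> no flip

Answer: (4,3)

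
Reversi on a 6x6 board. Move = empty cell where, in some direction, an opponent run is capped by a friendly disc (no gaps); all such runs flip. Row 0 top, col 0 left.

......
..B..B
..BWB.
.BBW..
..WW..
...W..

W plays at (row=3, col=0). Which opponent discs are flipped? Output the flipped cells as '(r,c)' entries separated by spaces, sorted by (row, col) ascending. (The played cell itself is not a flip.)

Answer: (3,1) (3,2)

Derivation:
Dir NW: edge -> no flip
Dir N: first cell '.' (not opp) -> no flip
Dir NE: first cell '.' (not opp) -> no flip
Dir W: edge -> no flip
Dir E: opp run (3,1) (3,2) capped by W -> flip
Dir SW: edge -> no flip
Dir S: first cell '.' (not opp) -> no flip
Dir SE: first cell '.' (not opp) -> no flip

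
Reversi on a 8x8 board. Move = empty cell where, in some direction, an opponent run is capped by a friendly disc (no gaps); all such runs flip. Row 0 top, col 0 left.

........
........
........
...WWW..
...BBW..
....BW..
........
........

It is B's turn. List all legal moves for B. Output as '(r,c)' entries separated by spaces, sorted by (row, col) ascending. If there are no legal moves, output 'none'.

(2,2): flips 1 -> legal
(2,3): flips 1 -> legal
(2,4): flips 1 -> legal
(2,5): flips 1 -> legal
(2,6): flips 1 -> legal
(3,2): no bracket -> illegal
(3,6): flips 1 -> legal
(4,2): no bracket -> illegal
(4,6): flips 1 -> legal
(5,6): flips 1 -> legal
(6,4): no bracket -> illegal
(6,5): no bracket -> illegal
(6,6): flips 1 -> legal

Answer: (2,2) (2,3) (2,4) (2,5) (2,6) (3,6) (4,6) (5,6) (6,6)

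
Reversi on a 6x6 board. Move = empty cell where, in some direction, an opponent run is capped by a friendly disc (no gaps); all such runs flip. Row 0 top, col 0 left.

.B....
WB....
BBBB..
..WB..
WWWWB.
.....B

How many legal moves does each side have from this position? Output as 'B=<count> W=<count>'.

-- B to move --
(0,0): flips 1 -> legal
(3,0): no bracket -> illegal
(3,1): flips 1 -> legal
(3,4): no bracket -> illegal
(5,0): flips 2 -> legal
(5,1): flips 1 -> legal
(5,2): flips 2 -> legal
(5,3): flips 1 -> legal
(5,4): flips 2 -> legal
B mobility = 7
-- W to move --
(0,0): no bracket -> illegal
(0,2): no bracket -> illegal
(1,2): flips 2 -> legal
(1,3): flips 2 -> legal
(1,4): flips 1 -> legal
(2,4): flips 1 -> legal
(3,0): flips 1 -> legal
(3,1): no bracket -> illegal
(3,4): flips 1 -> legal
(3,5): no bracket -> illegal
(4,5): flips 1 -> legal
(5,3): no bracket -> illegal
(5,4): no bracket -> illegal
W mobility = 7

Answer: B=7 W=7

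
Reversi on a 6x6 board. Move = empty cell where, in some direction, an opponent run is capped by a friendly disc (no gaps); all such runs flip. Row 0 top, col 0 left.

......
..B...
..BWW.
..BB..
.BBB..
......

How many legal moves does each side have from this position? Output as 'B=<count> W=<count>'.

-- B to move --
(1,3): flips 1 -> legal
(1,4): flips 1 -> legal
(1,5): flips 1 -> legal
(2,5): flips 2 -> legal
(3,4): flips 1 -> legal
(3,5): no bracket -> illegal
B mobility = 5
-- W to move --
(0,1): flips 1 -> legal
(0,2): no bracket -> illegal
(0,3): no bracket -> illegal
(1,1): no bracket -> illegal
(1,3): no bracket -> illegal
(2,1): flips 1 -> legal
(3,0): no bracket -> illegal
(3,1): no bracket -> illegal
(3,4): no bracket -> illegal
(4,0): no bracket -> illegal
(4,4): no bracket -> illegal
(5,0): flips 2 -> legal
(5,1): flips 2 -> legal
(5,2): no bracket -> illegal
(5,3): flips 2 -> legal
(5,4): no bracket -> illegal
W mobility = 5

Answer: B=5 W=5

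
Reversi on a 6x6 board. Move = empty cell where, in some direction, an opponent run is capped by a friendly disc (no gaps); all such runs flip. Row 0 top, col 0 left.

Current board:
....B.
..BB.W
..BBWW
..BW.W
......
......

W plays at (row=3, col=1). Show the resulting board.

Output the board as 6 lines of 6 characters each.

Place W at (3,1); scan 8 dirs for brackets.
Dir NW: first cell '.' (not opp) -> no flip
Dir N: first cell '.' (not opp) -> no flip
Dir NE: opp run (2,2) (1,3) (0,4), next=edge -> no flip
Dir W: first cell '.' (not opp) -> no flip
Dir E: opp run (3,2) capped by W -> flip
Dir SW: first cell '.' (not opp) -> no flip
Dir S: first cell '.' (not opp) -> no flip
Dir SE: first cell '.' (not opp) -> no flip
All flips: (3,2)

Answer: ....B.
..BB.W
..BBWW
.WWW.W
......
......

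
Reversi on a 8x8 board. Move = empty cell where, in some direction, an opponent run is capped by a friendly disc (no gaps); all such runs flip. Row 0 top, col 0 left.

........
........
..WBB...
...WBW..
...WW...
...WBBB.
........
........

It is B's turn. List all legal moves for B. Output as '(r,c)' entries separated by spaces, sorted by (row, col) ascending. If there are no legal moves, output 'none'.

(1,1): flips 3 -> legal
(1,2): no bracket -> illegal
(1,3): no bracket -> illegal
(2,1): flips 1 -> legal
(2,5): no bracket -> illegal
(2,6): no bracket -> illegal
(3,1): no bracket -> illegal
(3,2): flips 2 -> legal
(3,6): flips 1 -> legal
(4,2): flips 1 -> legal
(4,5): no bracket -> illegal
(4,6): flips 1 -> legal
(5,2): flips 2 -> legal
(6,2): no bracket -> illegal
(6,3): flips 3 -> legal
(6,4): no bracket -> illegal

Answer: (1,1) (2,1) (3,2) (3,6) (4,2) (4,6) (5,2) (6,3)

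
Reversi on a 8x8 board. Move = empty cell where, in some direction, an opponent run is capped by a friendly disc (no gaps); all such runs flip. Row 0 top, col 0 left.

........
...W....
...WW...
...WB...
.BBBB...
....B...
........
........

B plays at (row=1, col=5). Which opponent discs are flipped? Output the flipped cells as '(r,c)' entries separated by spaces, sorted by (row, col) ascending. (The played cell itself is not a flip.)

Dir NW: first cell '.' (not opp) -> no flip
Dir N: first cell '.' (not opp) -> no flip
Dir NE: first cell '.' (not opp) -> no flip
Dir W: first cell '.' (not opp) -> no flip
Dir E: first cell '.' (not opp) -> no flip
Dir SW: opp run (2,4) (3,3) capped by B -> flip
Dir S: first cell '.' (not opp) -> no flip
Dir SE: first cell '.' (not opp) -> no flip

Answer: (2,4) (3,3)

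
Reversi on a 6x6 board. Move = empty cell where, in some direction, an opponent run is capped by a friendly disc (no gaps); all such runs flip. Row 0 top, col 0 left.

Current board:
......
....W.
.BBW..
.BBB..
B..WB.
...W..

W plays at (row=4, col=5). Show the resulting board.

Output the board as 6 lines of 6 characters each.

Place W at (4,5); scan 8 dirs for brackets.
Dir NW: first cell '.' (not opp) -> no flip
Dir N: first cell '.' (not opp) -> no flip
Dir NE: edge -> no flip
Dir W: opp run (4,4) capped by W -> flip
Dir E: edge -> no flip
Dir SW: first cell '.' (not opp) -> no flip
Dir S: first cell '.' (not opp) -> no flip
Dir SE: edge -> no flip
All flips: (4,4)

Answer: ......
....W.
.BBW..
.BBB..
B..WWW
...W..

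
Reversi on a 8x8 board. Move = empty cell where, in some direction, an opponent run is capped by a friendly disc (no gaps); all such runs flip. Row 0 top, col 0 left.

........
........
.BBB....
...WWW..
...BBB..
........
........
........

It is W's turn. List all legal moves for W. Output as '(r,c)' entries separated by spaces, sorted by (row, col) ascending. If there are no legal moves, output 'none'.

Answer: (1,1) (1,2) (1,3) (5,2) (5,3) (5,4) (5,5) (5,6)

Derivation:
(1,0): no bracket -> illegal
(1,1): flips 1 -> legal
(1,2): flips 1 -> legal
(1,3): flips 1 -> legal
(1,4): no bracket -> illegal
(2,0): no bracket -> illegal
(2,4): no bracket -> illegal
(3,0): no bracket -> illegal
(3,1): no bracket -> illegal
(3,2): no bracket -> illegal
(3,6): no bracket -> illegal
(4,2): no bracket -> illegal
(4,6): no bracket -> illegal
(5,2): flips 1 -> legal
(5,3): flips 2 -> legal
(5,4): flips 1 -> legal
(5,5): flips 2 -> legal
(5,6): flips 1 -> legal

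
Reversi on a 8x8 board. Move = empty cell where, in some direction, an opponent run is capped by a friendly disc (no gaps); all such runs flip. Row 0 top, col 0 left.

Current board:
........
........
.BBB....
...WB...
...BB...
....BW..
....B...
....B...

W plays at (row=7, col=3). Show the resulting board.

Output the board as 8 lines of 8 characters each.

Place W at (7,3); scan 8 dirs for brackets.
Dir NW: first cell '.' (not opp) -> no flip
Dir N: first cell '.' (not opp) -> no flip
Dir NE: opp run (6,4) capped by W -> flip
Dir W: first cell '.' (not opp) -> no flip
Dir E: opp run (7,4), next='.' -> no flip
Dir SW: edge -> no flip
Dir S: edge -> no flip
Dir SE: edge -> no flip
All flips: (6,4)

Answer: ........
........
.BBB....
...WB...
...BB...
....BW..
....W...
...WB...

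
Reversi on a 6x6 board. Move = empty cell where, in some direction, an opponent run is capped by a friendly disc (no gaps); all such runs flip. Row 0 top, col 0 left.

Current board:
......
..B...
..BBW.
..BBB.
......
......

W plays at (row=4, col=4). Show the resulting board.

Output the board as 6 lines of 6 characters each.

Place W at (4,4); scan 8 dirs for brackets.
Dir NW: opp run (3,3) (2,2), next='.' -> no flip
Dir N: opp run (3,4) capped by W -> flip
Dir NE: first cell '.' (not opp) -> no flip
Dir W: first cell '.' (not opp) -> no flip
Dir E: first cell '.' (not opp) -> no flip
Dir SW: first cell '.' (not opp) -> no flip
Dir S: first cell '.' (not opp) -> no flip
Dir SE: first cell '.' (not opp) -> no flip
All flips: (3,4)

Answer: ......
..B...
..BBW.
..BBW.
....W.
......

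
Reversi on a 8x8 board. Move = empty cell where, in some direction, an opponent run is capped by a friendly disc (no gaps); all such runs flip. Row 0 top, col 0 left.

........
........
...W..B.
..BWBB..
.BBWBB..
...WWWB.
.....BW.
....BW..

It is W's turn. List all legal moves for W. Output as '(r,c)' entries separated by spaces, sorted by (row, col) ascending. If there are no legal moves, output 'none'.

(1,5): no bracket -> illegal
(1,6): no bracket -> illegal
(1,7): flips 3 -> legal
(2,1): flips 1 -> legal
(2,2): no bracket -> illegal
(2,4): flips 2 -> legal
(2,5): flips 3 -> legal
(2,7): no bracket -> illegal
(3,0): no bracket -> illegal
(3,1): flips 2 -> legal
(3,6): flips 3 -> legal
(3,7): no bracket -> illegal
(4,0): flips 2 -> legal
(4,6): flips 3 -> legal
(4,7): no bracket -> illegal
(5,0): flips 2 -> legal
(5,1): flips 1 -> legal
(5,2): no bracket -> illegal
(5,7): flips 1 -> legal
(6,3): no bracket -> illegal
(6,4): flips 1 -> legal
(6,7): flips 3 -> legal
(7,3): flips 1 -> legal
(7,6): flips 1 -> legal

Answer: (1,7) (2,1) (2,4) (2,5) (3,1) (3,6) (4,0) (4,6) (5,0) (5,1) (5,7) (6,4) (6,7) (7,3) (7,6)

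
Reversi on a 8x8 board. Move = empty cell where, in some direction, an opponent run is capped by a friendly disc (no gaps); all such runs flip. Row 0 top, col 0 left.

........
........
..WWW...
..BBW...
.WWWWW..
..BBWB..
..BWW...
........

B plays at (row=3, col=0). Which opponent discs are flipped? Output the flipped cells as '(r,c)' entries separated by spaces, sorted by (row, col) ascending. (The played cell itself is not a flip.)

Answer: (4,1)

Derivation:
Dir NW: edge -> no flip
Dir N: first cell '.' (not opp) -> no flip
Dir NE: first cell '.' (not opp) -> no flip
Dir W: edge -> no flip
Dir E: first cell '.' (not opp) -> no flip
Dir SW: edge -> no flip
Dir S: first cell '.' (not opp) -> no flip
Dir SE: opp run (4,1) capped by B -> flip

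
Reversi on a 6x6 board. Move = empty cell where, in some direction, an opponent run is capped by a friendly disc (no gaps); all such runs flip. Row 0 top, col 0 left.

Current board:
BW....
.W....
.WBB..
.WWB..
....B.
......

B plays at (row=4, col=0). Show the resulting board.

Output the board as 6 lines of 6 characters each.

Answer: BW....
.W....
.WBB..
.BWB..
B...B.
......

Derivation:
Place B at (4,0); scan 8 dirs for brackets.
Dir NW: edge -> no flip
Dir N: first cell '.' (not opp) -> no flip
Dir NE: opp run (3,1) capped by B -> flip
Dir W: edge -> no flip
Dir E: first cell '.' (not opp) -> no flip
Dir SW: edge -> no flip
Dir S: first cell '.' (not opp) -> no flip
Dir SE: first cell '.' (not opp) -> no flip
All flips: (3,1)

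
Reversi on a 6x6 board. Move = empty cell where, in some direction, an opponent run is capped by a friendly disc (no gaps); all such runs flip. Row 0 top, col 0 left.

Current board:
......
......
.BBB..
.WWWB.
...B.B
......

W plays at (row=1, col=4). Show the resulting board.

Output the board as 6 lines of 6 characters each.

Place W at (1,4); scan 8 dirs for brackets.
Dir NW: first cell '.' (not opp) -> no flip
Dir N: first cell '.' (not opp) -> no flip
Dir NE: first cell '.' (not opp) -> no flip
Dir W: first cell '.' (not opp) -> no flip
Dir E: first cell '.' (not opp) -> no flip
Dir SW: opp run (2,3) capped by W -> flip
Dir S: first cell '.' (not opp) -> no flip
Dir SE: first cell '.' (not opp) -> no flip
All flips: (2,3)

Answer: ......
....W.
.BBW..
.WWWB.
...B.B
......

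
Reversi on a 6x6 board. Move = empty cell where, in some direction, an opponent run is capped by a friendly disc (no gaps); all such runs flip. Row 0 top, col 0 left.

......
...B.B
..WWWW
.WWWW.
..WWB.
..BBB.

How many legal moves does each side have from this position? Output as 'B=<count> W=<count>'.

Answer: B=9 W=6

Derivation:
-- B to move --
(1,1): flips 2 -> legal
(1,2): flips 3 -> legal
(1,4): flips 2 -> legal
(2,0): flips 2 -> legal
(2,1): flips 2 -> legal
(3,0): no bracket -> illegal
(3,5): flips 2 -> legal
(4,0): flips 2 -> legal
(4,1): flips 2 -> legal
(4,5): no bracket -> illegal
(5,1): flips 3 -> legal
B mobility = 9
-- W to move --
(0,2): flips 1 -> legal
(0,3): flips 1 -> legal
(0,4): flips 1 -> legal
(0,5): flips 1 -> legal
(1,2): no bracket -> illegal
(1,4): no bracket -> illegal
(3,5): no bracket -> illegal
(4,1): no bracket -> illegal
(4,5): flips 1 -> legal
(5,1): no bracket -> illegal
(5,5): flips 1 -> legal
W mobility = 6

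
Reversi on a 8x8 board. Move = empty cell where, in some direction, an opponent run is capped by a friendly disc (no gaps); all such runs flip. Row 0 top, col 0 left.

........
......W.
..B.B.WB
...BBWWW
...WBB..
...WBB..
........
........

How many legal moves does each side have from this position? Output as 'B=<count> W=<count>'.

-- B to move --
(0,5): flips 1 -> legal
(0,6): no bracket -> illegal
(0,7): no bracket -> illegal
(1,5): no bracket -> illegal
(1,7): flips 2 -> legal
(2,5): flips 2 -> legal
(3,2): flips 1 -> legal
(4,2): flips 1 -> legal
(4,6): flips 1 -> legal
(4,7): flips 1 -> legal
(5,2): flips 2 -> legal
(6,2): flips 1 -> legal
(6,3): flips 2 -> legal
(6,4): no bracket -> illegal
B mobility = 10
-- W to move --
(1,1): no bracket -> illegal
(1,2): no bracket -> illegal
(1,3): flips 1 -> legal
(1,4): no bracket -> illegal
(1,5): no bracket -> illegal
(1,7): flips 1 -> legal
(2,1): no bracket -> illegal
(2,3): flips 1 -> legal
(2,5): flips 1 -> legal
(3,1): no bracket -> illegal
(3,2): flips 2 -> legal
(4,2): no bracket -> illegal
(4,6): flips 2 -> legal
(5,6): flips 2 -> legal
(6,3): flips 2 -> legal
(6,4): no bracket -> illegal
(6,5): flips 3 -> legal
(6,6): no bracket -> illegal
W mobility = 9

Answer: B=10 W=9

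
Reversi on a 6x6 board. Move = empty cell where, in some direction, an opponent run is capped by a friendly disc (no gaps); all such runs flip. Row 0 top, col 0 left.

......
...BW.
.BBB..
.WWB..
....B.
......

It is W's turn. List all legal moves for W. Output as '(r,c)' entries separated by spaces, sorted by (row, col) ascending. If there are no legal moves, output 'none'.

(0,2): no bracket -> illegal
(0,3): no bracket -> illegal
(0,4): flips 2 -> legal
(1,0): flips 1 -> legal
(1,1): flips 1 -> legal
(1,2): flips 2 -> legal
(2,0): no bracket -> illegal
(2,4): no bracket -> illegal
(3,0): no bracket -> illegal
(3,4): flips 1 -> legal
(3,5): no bracket -> illegal
(4,2): no bracket -> illegal
(4,3): no bracket -> illegal
(4,5): no bracket -> illegal
(5,3): no bracket -> illegal
(5,4): no bracket -> illegal
(5,5): no bracket -> illegal

Answer: (0,4) (1,0) (1,1) (1,2) (3,4)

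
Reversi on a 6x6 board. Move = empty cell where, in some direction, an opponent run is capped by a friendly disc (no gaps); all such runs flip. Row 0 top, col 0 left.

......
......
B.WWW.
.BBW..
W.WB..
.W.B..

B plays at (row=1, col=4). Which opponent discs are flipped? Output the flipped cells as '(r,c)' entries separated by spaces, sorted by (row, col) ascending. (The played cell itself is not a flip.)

Dir NW: first cell '.' (not opp) -> no flip
Dir N: first cell '.' (not opp) -> no flip
Dir NE: first cell '.' (not opp) -> no flip
Dir W: first cell '.' (not opp) -> no flip
Dir E: first cell '.' (not opp) -> no flip
Dir SW: opp run (2,3) capped by B -> flip
Dir S: opp run (2,4), next='.' -> no flip
Dir SE: first cell '.' (not opp) -> no flip

Answer: (2,3)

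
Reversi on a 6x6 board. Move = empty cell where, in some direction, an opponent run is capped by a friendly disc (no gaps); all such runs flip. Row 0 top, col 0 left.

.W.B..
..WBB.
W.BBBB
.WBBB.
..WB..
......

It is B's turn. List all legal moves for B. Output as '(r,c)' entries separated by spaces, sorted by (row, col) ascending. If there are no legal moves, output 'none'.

Answer: (0,2) (1,1) (2,1) (3,0) (4,0) (4,1) (5,1) (5,2)

Derivation:
(0,0): no bracket -> illegal
(0,2): flips 1 -> legal
(1,0): no bracket -> illegal
(1,1): flips 1 -> legal
(2,1): flips 1 -> legal
(3,0): flips 1 -> legal
(4,0): flips 1 -> legal
(4,1): flips 1 -> legal
(5,1): flips 1 -> legal
(5,2): flips 1 -> legal
(5,3): no bracket -> illegal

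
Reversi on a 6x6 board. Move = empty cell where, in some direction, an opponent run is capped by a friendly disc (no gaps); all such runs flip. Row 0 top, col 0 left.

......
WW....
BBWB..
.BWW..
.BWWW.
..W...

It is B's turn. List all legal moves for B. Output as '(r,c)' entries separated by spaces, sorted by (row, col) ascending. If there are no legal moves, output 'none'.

Answer: (0,0) (0,1) (0,2) (1,3) (3,4) (4,5) (5,3) (5,4)

Derivation:
(0,0): flips 1 -> legal
(0,1): flips 1 -> legal
(0,2): flips 1 -> legal
(1,2): no bracket -> illegal
(1,3): flips 1 -> legal
(2,4): no bracket -> illegal
(3,4): flips 2 -> legal
(3,5): no bracket -> illegal
(4,5): flips 3 -> legal
(5,1): no bracket -> illegal
(5,3): flips 3 -> legal
(5,4): flips 2 -> legal
(5,5): no bracket -> illegal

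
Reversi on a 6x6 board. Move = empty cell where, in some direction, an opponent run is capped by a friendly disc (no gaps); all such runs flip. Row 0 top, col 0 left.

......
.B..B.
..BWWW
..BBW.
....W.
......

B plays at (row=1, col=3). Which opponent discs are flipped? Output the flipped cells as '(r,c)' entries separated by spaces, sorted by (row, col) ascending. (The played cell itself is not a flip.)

Answer: (2,3)

Derivation:
Dir NW: first cell '.' (not opp) -> no flip
Dir N: first cell '.' (not opp) -> no flip
Dir NE: first cell '.' (not opp) -> no flip
Dir W: first cell '.' (not opp) -> no flip
Dir E: first cell 'B' (not opp) -> no flip
Dir SW: first cell 'B' (not opp) -> no flip
Dir S: opp run (2,3) capped by B -> flip
Dir SE: opp run (2,4), next='.' -> no flip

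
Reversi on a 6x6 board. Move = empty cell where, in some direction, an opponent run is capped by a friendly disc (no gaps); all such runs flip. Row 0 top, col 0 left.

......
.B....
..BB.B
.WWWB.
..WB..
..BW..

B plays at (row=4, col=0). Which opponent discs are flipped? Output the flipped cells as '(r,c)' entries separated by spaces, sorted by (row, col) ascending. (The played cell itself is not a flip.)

Answer: (3,1)

Derivation:
Dir NW: edge -> no flip
Dir N: first cell '.' (not opp) -> no flip
Dir NE: opp run (3,1) capped by B -> flip
Dir W: edge -> no flip
Dir E: first cell '.' (not opp) -> no flip
Dir SW: edge -> no flip
Dir S: first cell '.' (not opp) -> no flip
Dir SE: first cell '.' (not opp) -> no flip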